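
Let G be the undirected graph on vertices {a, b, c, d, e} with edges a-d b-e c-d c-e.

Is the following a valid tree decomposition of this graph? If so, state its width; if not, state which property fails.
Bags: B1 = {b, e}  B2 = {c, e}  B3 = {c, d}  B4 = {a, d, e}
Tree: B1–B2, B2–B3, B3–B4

A tree decomposition must satisfy three properties: every vertex lies in some bag; for every edge, both endpoints lie together in some bag; and for every vertex, the bags containing it form a connected subtree. Here bags containing vertex e are not connected in the tree, so the decomposition is invalid.

No — bags containing vertex e are not connected in the tree.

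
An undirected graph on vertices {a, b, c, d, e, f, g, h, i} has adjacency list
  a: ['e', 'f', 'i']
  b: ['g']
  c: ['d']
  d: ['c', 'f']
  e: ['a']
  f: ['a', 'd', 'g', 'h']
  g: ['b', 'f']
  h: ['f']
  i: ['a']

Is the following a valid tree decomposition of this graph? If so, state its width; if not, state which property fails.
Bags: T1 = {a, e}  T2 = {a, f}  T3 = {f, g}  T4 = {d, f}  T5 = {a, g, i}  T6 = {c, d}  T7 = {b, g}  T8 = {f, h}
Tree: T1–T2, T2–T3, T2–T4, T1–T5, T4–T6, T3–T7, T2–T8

No — bags containing vertex g are not connected in the tree.

A tree decomposition must satisfy three properties: every vertex lies in some bag; for every edge, both endpoints lie together in some bag; and for every vertex, the bags containing it form a connected subtree. Here bags containing vertex g are not connected in the tree, so the decomposition is invalid.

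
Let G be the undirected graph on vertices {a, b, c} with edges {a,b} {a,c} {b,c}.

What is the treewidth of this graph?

2

A width-2 tree decomposition is:
Bags: B1 = {a, b, c}
Tree: (single bag)
With just one bag of size 3, the width is 3 − 1 = 2, so tw(G) ≤ 2. For the lower bound, the 3 vertices {a, b, c} are pairwise adjacent, and any tree decomposition puts a clique entirely inside one bag — forcing width ≥ 2. Hence tw(G) = 2 exactly.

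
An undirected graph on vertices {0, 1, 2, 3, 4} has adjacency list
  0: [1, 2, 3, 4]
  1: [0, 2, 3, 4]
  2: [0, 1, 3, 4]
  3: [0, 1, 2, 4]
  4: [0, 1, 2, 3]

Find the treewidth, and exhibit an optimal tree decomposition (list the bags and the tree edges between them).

Treewidth 4.
Bags: B1 = {0, 1, 2, 3, 4}
Tree: (single bag)

A single bag containing all 5 vertices is trivially a valid decomposition of width 4. On the other hand G contains the 5-clique {0, 1, 2, 3, 4}. A clique must lie in a single bag of any decomposition, so no decomposition can have width below 4. Hence tw(G) = 4 exactly.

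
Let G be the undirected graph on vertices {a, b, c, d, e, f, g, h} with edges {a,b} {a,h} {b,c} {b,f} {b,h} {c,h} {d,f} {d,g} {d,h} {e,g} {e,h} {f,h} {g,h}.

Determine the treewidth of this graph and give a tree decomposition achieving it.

Treewidth 2.
One such decomposition:
Bags: B1 = {b, f, h}  B2 = {b, c, h}  B3 = {d, f, h}  B4 = {d, g, h}  B5 = {a, b, h}  B6 = {e, g, h}
Tree: B1–B2, B1–B3, B3–B4, B2–B5, B4–B6

Each bag holds 3 vertices, so the decomposition has width 2, which upper-bounds the treewidth. On the other hand G contains the 3-clique {d, g, h}. A clique must lie in a single bag of any decomposition, so no decomposition can have width below 2. Hence tw(G) = 2 exactly.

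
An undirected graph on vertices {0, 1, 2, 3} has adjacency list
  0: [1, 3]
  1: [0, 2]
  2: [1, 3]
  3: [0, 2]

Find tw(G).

A width-2 tree decomposition is:
Bags: B1 = {1, 2, 3}  B2 = {0, 1, 3}
Tree: B1–B2
Each bag holds 3 vertices, so the decomposition has width 2, which upper-bounds the treewidth. Since 3–2–1–0–3 is a cycle in G, G is not acyclic. Forests are exactly the graphs of treewidth ≤ 1, so tw(G) ≥ 2. Combining the bounds, tw(G) = 2.

2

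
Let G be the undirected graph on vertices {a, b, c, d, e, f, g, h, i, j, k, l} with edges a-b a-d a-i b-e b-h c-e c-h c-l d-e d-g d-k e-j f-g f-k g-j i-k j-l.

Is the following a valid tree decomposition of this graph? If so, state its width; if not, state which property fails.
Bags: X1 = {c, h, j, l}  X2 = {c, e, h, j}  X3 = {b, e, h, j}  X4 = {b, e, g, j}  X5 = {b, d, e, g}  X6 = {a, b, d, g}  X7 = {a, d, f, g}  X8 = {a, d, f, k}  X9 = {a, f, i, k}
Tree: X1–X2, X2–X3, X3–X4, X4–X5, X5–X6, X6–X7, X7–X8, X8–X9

Checking the three conditions: (i) the bags cover all of {a, b, c, d, e, f, g, h, i, j, k, l}; (ii) for each edge, some bag contains both endpoints; (iii) the bags containing any fixed vertex form a subtree. All hold, so the decomposition is valid with width 4 − 1 = 3.

Yes; width 3.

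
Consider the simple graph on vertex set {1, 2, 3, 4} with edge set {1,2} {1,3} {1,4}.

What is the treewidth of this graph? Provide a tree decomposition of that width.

Treewidth 1.
One optimal decomposition is:
Bags: B1 = {1, 2}  B2 = {1, 4}  B3 = {1, 3}
Tree: B1–B2, B1–B3

Every bag has size at most 2, so the width is 2 − 1 = 1 and tw(G) ≤ 1. Any graph with an edge has treewidth ≥ 1, and G has the edge 1–2. Therefore the treewidth is 1.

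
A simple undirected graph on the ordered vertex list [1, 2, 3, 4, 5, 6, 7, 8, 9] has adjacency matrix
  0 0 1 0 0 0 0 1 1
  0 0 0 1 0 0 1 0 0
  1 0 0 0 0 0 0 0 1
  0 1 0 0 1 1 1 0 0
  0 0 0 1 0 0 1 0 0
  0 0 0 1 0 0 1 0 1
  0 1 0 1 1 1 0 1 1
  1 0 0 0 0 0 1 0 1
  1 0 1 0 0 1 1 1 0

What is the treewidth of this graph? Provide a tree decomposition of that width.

Treewidth 2.
One optimal decomposition is:
Bags: B1 = {1, 8, 9}  B2 = {7, 8, 9}  B3 = {6, 7, 9}  B4 = {1, 3, 9}  B5 = {4, 6, 7}  B6 = {2, 4, 7}  B7 = {4, 5, 7}
Tree: B1–B2, B2–B3, B1–B4, B3–B5, B5–B6, B5–B7

Every bag has size at most 3, so the width is 3 − 1 = 2 and tw(G) ≤ 2. For the lower bound, the 3 vertices {1, 8, 9} are pairwise adjacent, and any tree decomposition puts a clique entirely inside one bag — forcing width ≥ 2. Therefore the treewidth is 2.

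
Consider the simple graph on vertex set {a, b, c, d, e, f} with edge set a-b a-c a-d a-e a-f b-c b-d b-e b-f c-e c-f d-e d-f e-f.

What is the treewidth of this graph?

4

A width-4 tree decomposition is:
Bags: B1 = {a, b, c, e, f}  B2 = {a, b, d, e, f}
Tree: B1–B2
Each bag holds 5 vertices, so the decomposition has width 4, which upper-bounds the treewidth. For the lower bound, the 5 vertices {a, b, d, e, f} are pairwise adjacent, and any tree decomposition puts a clique entirely inside one bag — forcing width ≥ 4. Hence tw(G) = 4 exactly.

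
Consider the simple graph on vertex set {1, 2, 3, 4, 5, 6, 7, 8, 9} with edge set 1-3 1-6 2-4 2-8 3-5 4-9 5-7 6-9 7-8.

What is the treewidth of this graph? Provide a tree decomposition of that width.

Treewidth 2.
Bags: B1 = {5, 7, 8}  B2 = {2, 5, 8}  B3 = {2, 4, 5}  B4 = {4, 5, 9}  B5 = {5, 6, 9}  B6 = {1, 5, 6}  B7 = {1, 3, 5}
Tree: B1–B2, B2–B3, B3–B4, B4–B5, B5–B6, B6–B7

The largest bag has 3 vertices, giving width 2; this decomposition certifies tw(G) ≤ 2. Since 5–7–8–2–4–9–6–1–3–5 is a cycle in G, G is not acyclic. Forests are exactly the graphs of treewidth ≤ 1, so tw(G) ≥ 2. Combining the bounds, tw(G) = 2.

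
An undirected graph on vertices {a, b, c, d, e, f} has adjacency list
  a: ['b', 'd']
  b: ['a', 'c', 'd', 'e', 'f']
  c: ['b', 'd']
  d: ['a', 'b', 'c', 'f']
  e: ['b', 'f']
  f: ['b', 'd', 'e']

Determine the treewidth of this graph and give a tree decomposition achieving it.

Each bag holds 3 vertices, so the decomposition has width 2, which upper-bounds the treewidth. On the other hand G contains the 3-clique {a, b, d}. A clique must lie in a single bag of any decomposition, so no decomposition can have width below 2. Therefore the treewidth is 2.

Treewidth 2.
One optimal decomposition is:
Bags: B1 = {b, d, f}  B2 = {b, e, f}  B3 = {b, c, d}  B4 = {a, b, d}
Tree: B1–B2, B1–B3, B1–B4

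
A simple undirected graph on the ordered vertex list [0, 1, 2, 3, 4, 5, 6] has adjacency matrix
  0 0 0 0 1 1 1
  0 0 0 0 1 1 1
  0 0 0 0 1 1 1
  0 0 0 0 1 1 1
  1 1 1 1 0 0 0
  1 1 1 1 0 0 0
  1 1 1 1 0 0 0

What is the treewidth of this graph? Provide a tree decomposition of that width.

Each bag holds 4 vertices, so the decomposition has width 3, which upper-bounds the treewidth. For the lower bound: the 4 vertex sets {3,6}, {1,4}, {5}, {0} are disjoint, each induces a connected subgraph, and every pair is joined by at least one edge of G. Contracting each set to a single vertex therefore yields K_{4} as a minor, and since treewidth is minor-monotone, tw(G) ≥ tw(K_{4}) = 3. Combining the bounds, tw(G) = 3.

Treewidth 3.
One such decomposition:
Bags: B1 = {3, 4, 5, 6}  B2 = {1, 4, 5, 6}  B3 = {0, 4, 5, 6}  B4 = {2, 4, 5, 6}
Tree: B1–B2, B2–B3, B3–B4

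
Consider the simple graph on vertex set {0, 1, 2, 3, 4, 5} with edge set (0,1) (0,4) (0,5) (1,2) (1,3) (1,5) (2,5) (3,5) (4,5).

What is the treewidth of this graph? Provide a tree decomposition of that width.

Every bag has size at most 3, so the width is 3 − 1 = 2 and tw(G) ≤ 2. Conversely, {0, 1, 5} is a clique of size 3, and the vertices of any clique must share a bag in every tree decomposition; so some bag has ≥ 3 vertices and tw(G) ≥ 2. The upper and lower bounds meet at 2, so that is the treewidth.

Treewidth 2.
One such decomposition:
Bags: B1 = {0, 1, 5}  B2 = {0, 4, 5}  B3 = {1, 2, 5}  B4 = {1, 3, 5}
Tree: B1–B2, B1–B3, B3–B4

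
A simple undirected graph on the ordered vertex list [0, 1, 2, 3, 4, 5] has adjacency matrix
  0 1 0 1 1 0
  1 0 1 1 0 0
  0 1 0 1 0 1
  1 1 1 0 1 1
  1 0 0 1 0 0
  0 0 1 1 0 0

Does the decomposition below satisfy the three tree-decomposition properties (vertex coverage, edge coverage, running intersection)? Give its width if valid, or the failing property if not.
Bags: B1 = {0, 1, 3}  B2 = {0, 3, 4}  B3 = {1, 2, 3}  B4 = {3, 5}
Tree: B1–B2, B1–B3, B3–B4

No — edge (2,5) lies in no bag.

A tree decomposition must satisfy three properties: every vertex lies in some bag; for every edge, both endpoints lie together in some bag; and for every vertex, the bags containing it form a connected subtree. Here edge (2,5) lies in no bag, so the decomposition is invalid.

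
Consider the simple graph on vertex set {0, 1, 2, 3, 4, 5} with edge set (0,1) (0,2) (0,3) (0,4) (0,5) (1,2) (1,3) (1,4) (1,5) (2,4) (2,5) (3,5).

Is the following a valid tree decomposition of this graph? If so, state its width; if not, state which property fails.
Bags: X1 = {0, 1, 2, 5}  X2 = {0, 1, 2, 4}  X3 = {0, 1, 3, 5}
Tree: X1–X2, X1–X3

Vertex coverage: the bags together contain {0, 1, 2, 3, 4, 5}, the full vertex set. Edge coverage: each edge of G has both endpoints in at least one bag. Running intersection: for every vertex, the bags containing it form a connected subtree. All three properties hold, so this is a valid tree decomposition of width max|bag| − 1 = 3, and hence tw(G) ≤ 3.

Yes; width 3.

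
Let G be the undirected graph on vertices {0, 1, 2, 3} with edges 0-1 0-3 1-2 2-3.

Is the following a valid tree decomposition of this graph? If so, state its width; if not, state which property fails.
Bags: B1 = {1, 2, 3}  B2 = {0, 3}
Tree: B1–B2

No — edge (1,0) lies in no bag.

A tree decomposition must satisfy three properties: every vertex lies in some bag; for every edge, both endpoints lie together in some bag; and for every vertex, the bags containing it form a connected subtree. Here edge (1,0) lies in no bag, so the decomposition is invalid.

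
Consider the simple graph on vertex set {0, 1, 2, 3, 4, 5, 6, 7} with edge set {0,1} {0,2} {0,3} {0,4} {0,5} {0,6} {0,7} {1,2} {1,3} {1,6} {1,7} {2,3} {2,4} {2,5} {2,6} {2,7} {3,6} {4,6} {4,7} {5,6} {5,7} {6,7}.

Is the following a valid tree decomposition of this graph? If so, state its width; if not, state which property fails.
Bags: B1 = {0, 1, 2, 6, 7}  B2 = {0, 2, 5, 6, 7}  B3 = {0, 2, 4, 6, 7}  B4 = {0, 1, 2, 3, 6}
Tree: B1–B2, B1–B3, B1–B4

Yes; width 4.

Vertex coverage: the bags together contain {0, 1, 2, 3, 4, 5, 6, 7}, the full vertex set. Edge coverage: each edge of G has both endpoints in at least one bag. Running intersection: for every vertex, the bags containing it form a connected subtree. All three properties hold, so this is a valid tree decomposition of width max|bag| − 1 = 4, and hence tw(G) ≤ 4.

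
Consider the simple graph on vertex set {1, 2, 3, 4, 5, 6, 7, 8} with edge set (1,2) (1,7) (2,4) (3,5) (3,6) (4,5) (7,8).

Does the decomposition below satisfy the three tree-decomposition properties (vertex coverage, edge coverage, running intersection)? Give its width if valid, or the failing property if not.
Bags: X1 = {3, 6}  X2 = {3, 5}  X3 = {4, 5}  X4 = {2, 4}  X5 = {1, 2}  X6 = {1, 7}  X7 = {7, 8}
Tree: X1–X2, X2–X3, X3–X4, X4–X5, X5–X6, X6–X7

Vertex coverage: the bags together contain {1, 2, 3, 4, 5, 6, 7, 8}, the full vertex set. Edge coverage: each edge of G has both endpoints in at least one bag. Running intersection: for every vertex, the bags containing it form a connected subtree. All three properties hold, so this is a valid tree decomposition of width max|bag| − 1 = 1, and hence tw(G) ≤ 1.

Yes; width 1.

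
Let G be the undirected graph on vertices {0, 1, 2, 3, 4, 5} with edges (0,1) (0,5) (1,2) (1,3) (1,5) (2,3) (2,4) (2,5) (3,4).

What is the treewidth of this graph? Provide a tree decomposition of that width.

Treewidth 2.
One such decomposition:
Bags: B1 = {1, 2, 3}  B2 = {1, 2, 5}  B3 = {2, 3, 4}  B4 = {0, 1, 5}
Tree: B1–B2, B1–B3, B2–B4

The largest bag has 3 vertices, giving width 2; this decomposition certifies tw(G) ≤ 2. For the lower bound, the 3 vertices {0, 1, 5} are pairwise adjacent, and any tree decomposition puts a clique entirely inside one bag — forcing width ≥ 2. Therefore the treewidth is 2.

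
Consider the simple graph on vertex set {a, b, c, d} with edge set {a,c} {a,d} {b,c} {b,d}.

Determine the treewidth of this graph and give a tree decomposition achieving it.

Every bag has size at most 3, so the width is 3 − 1 = 2 and tw(G) ≤ 2. The edges c–a–d–b–c form a cycle, so G is not a tree and its treewidth is at least 2. Hence tw(G) = 2 exactly.

Treewidth 2.
One optimal decomposition is:
Bags: B1 = {a, c, d}  B2 = {b, c, d}
Tree: B1–B2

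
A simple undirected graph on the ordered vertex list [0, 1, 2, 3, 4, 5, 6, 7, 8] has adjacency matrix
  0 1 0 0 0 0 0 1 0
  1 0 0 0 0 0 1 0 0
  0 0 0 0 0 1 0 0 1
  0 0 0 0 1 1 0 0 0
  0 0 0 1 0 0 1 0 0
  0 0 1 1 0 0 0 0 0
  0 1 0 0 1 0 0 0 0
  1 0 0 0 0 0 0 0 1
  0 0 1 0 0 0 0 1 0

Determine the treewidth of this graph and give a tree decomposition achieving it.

Each bag holds 3 vertices, so the decomposition has width 2, which upper-bounds the treewidth. The edges 3–5–2–8–7–0–1–6–4–3 form a cycle, so G is not a tree and its treewidth is at least 2. Hence tw(G) = 2 exactly.

Treewidth 2.
Bags: B1 = {2, 3, 5}  B2 = {2, 3, 8}  B3 = {3, 7, 8}  B4 = {0, 3, 7}  B5 = {0, 1, 3}  B6 = {1, 3, 6}  B7 = {3, 4, 6}
Tree: B1–B2, B2–B3, B3–B4, B4–B5, B5–B6, B6–B7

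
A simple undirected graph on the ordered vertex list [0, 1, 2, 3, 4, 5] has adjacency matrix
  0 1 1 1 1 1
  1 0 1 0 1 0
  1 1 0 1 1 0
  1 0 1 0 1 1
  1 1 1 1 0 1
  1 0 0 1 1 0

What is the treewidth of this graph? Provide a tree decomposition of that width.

Treewidth 3.
One optimal decomposition is:
Bags: B1 = {0, 1, 2, 4}  B2 = {0, 2, 3, 4}  B3 = {0, 3, 4, 5}
Tree: B1–B2, B2–B3

Each bag holds 4 vertices, so the decomposition has width 3, which upper-bounds the treewidth. On the other hand G contains the 4-clique {0, 1, 2, 4}. A clique must lie in a single bag of any decomposition, so no decomposition can have width below 3. Combining the bounds, tw(G) = 3.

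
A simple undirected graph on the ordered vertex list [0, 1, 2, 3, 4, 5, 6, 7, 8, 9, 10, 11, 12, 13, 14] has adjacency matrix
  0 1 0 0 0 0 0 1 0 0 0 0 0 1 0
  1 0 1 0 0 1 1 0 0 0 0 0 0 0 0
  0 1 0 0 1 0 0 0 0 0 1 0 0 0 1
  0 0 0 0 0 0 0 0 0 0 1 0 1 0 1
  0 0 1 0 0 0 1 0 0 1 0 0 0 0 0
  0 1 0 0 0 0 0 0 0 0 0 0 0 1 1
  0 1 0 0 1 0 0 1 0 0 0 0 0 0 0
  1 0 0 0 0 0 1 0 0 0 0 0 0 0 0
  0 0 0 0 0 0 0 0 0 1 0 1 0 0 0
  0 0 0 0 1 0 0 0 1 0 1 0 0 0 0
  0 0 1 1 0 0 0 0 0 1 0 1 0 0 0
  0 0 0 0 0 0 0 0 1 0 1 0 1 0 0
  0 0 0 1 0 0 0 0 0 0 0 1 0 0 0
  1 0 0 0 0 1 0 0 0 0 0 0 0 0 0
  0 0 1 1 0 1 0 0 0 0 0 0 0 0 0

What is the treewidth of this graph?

A width-3 tree decomposition is:
Bags: B1 = {8, 9, 11, 12}  B2 = {9, 10, 11, 12}  B3 = {3, 9, 10, 12}  B4 = {3, 4, 9, 10}  B5 = {2, 3, 4, 10}  B6 = {2, 3, 4, 14}  B7 = {2, 4, 6, 14}  B8 = {1, 2, 6, 14}  B9 = {1, 5, 6, 14}  B10 = {1, 5, 6, 7}  B11 = {0, 1, 5, 7}  B12 = {0, 5, 7, 13}
Tree: B1–B2, B2–B3, B3–B4, B4–B5, B5–B6, B6–B7, B7–B8, B8–B9, B9–B10, B10–B11, B11–B12
The largest bag has 4 vertices, giving width 3; this decomposition certifies tw(G) ≤ 3. For the lower bound: the 4 vertex sets {8,11,12}, {9}, {10}, {2,3,4,14} are disjoint, each induces a connected subgraph, and every pair is joined by at least one edge of G. Contracting each set to a single vertex therefore yields K_{4} as a minor, and since treewidth is minor-monotone, tw(G) ≥ tw(K_{4}) = 3. The upper and lower bounds meet at 3, so that is the treewidth.

3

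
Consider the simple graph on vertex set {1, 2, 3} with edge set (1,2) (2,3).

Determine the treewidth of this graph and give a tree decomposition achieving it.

Each bag holds 2 vertices, so the decomposition has width 1, which upper-bounds the treewidth. G has an edge, so its treewidth is at least 1. Combining the bounds, tw(G) = 1.

Treewidth 1.
One optimal decomposition is:
Bags: B1 = {1, 2}  B2 = {2, 3}
Tree: B1–B2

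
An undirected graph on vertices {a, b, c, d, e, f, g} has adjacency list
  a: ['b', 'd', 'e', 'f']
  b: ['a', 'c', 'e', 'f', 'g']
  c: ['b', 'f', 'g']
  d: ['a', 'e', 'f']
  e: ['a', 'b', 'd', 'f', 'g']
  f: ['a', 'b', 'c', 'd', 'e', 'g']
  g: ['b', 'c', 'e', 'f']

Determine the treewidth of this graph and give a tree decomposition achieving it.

Treewidth 3.
Bags: B1 = {a, b, e, f}  B2 = {b, e, f, g}  B3 = {b, c, f, g}  B4 = {a, d, e, f}
Tree: B1–B2, B2–B3, B1–B4

Every bag has size at most 4, so the width is 4 − 1 = 3 and tw(G) ≤ 3. On the other hand G contains the 4-clique {a, d, e, f}. A clique must lie in a single bag of any decomposition, so no decomposition can have width below 3. Combining the bounds, tw(G) = 3.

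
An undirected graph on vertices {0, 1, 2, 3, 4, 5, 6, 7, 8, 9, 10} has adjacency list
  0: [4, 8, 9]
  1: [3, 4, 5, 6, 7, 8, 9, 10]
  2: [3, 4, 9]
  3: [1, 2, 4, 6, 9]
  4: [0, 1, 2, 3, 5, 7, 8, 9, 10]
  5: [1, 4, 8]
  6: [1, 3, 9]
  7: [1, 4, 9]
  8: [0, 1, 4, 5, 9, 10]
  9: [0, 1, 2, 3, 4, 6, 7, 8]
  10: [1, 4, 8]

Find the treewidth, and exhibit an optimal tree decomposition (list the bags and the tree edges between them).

Treewidth 3.
One such decomposition:
Bags: B1 = {1, 4, 8, 10}  B2 = {1, 4, 5, 8}  B3 = {1, 4, 8, 9}  B4 = {1, 4, 7, 9}  B5 = {0, 4, 8, 9}  B6 = {1, 3, 4, 9}  B7 = {1, 3, 6, 9}  B8 = {2, 3, 4, 9}
Tree: B1–B2, B1–B3, B3–B4, B3–B5, B3–B6, B6–B7, B6–B8

Every bag has size at most 4, so the width is 4 − 1 = 3 and tw(G) ≤ 3. Conversely, {0, 4, 8, 9} is a clique of size 4, and the vertices of any clique must share a bag in every tree decomposition; so some bag has ≥ 4 vertices and tw(G) ≥ 3. Therefore the treewidth is 3.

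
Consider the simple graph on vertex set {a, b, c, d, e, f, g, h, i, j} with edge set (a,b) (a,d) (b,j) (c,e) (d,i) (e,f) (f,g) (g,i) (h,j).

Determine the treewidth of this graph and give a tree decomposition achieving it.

Treewidth 1.
Bags: B1 = {c, e}  B2 = {e, f}  B3 = {f, g}  B4 = {g, i}  B5 = {d, i}  B6 = {a, d}  B7 = {a, b}  B8 = {b, j}  B9 = {h, j}
Tree: B1–B2, B2–B3, B3–B4, B4–B5, B5–B6, B6–B7, B7–B8, B8–B9

Every bag has size at most 2, so the width is 2 − 1 = 1 and tw(G) ≤ 1. Since G has at least one edge (e.g. c–e), it is not an edgeless graph, so tw(G) ≥ 1. The upper and lower bounds meet at 1, so that is the treewidth.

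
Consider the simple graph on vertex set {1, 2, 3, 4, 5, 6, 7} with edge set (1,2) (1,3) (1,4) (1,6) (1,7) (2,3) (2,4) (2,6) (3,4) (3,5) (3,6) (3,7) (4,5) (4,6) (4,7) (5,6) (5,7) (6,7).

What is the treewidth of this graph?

4

A width-4 tree decomposition is:
Bags: B1 = {1, 3, 4, 6, 7}  B2 = {3, 4, 5, 6, 7}  B3 = {1, 2, 3, 4, 6}
Tree: B1–B2, B1–B3
Each bag holds 5 vertices, so the decomposition has width 4, which upper-bounds the treewidth. On the other hand G contains the 5-clique {1, 2, 3, 4, 6}. A clique must lie in a single bag of any decomposition, so no decomposition can have width below 4. Hence tw(G) = 4 exactly.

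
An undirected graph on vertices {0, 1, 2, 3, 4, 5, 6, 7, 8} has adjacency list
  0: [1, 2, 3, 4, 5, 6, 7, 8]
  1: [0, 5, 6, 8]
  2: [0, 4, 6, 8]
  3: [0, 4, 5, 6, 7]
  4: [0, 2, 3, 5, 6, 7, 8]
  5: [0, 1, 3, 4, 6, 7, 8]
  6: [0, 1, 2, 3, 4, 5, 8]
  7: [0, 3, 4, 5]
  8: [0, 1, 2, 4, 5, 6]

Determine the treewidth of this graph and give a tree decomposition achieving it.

Every bag has size at most 5, so the width is 5 − 1 = 4 and tw(G) ≤ 4. On the other hand G contains the 5-clique {0, 1, 5, 6, 8}. A clique must lie in a single bag of any decomposition, so no decomposition can have width below 4. Combining the bounds, tw(G) = 4.

Treewidth 4.
Bags: B1 = {0, 1, 5, 6, 8}  B2 = {0, 4, 5, 6, 8}  B3 = {0, 2, 4, 6, 8}  B4 = {0, 3, 4, 5, 6}  B5 = {0, 3, 4, 5, 7}
Tree: B1–B2, B2–B3, B2–B4, B4–B5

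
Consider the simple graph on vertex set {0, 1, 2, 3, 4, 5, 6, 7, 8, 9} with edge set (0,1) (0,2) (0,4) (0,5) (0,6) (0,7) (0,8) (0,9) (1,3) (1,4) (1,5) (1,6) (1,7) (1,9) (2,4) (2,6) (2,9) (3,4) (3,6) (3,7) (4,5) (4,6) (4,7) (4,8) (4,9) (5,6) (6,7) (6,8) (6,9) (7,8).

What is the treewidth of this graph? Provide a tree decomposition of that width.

Each bag holds 5 vertices, so the decomposition has width 4, which upper-bounds the treewidth. On the other hand G contains the 5-clique {0, 4, 6, 7, 8}. A clique must lie in a single bag of any decomposition, so no decomposition can have width below 4. Therefore the treewidth is 4.

Treewidth 4.
Bags: B1 = {0, 1, 4, 5, 6}  B2 = {0, 1, 4, 6, 7}  B3 = {0, 1, 4, 6, 9}  B4 = {0, 4, 6, 7, 8}  B5 = {1, 3, 4, 6, 7}  B6 = {0, 2, 4, 6, 9}
Tree: B1–B2, B1–B3, B2–B4, B2–B5, B3–B6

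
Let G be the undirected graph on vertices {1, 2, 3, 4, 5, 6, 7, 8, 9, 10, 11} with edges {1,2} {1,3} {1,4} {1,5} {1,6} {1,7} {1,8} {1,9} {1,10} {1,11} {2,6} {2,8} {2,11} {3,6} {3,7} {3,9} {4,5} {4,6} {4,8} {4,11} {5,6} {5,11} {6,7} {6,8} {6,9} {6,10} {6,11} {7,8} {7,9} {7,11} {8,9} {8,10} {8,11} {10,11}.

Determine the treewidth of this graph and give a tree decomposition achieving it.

Every bag has size at most 5, so the width is 5 − 1 = 4 and tw(G) ≤ 4. For the lower bound, the 5 vertices {1, 6, 7, 8, 9} are pairwise adjacent, and any tree decomposition puts a clique entirely inside one bag — forcing width ≥ 4. Therefore the treewidth is 4.

Treewidth 4.
Bags: B1 = {1, 6, 8, 10, 11}  B2 = {1, 4, 6, 8, 11}  B3 = {1, 4, 5, 6, 11}  B4 = {1, 2, 6, 8, 11}  B5 = {1, 6, 7, 8, 11}  B6 = {1, 6, 7, 8, 9}  B7 = {1, 3, 6, 7, 9}
Tree: B1–B2, B2–B3, B2–B4, B2–B5, B5–B6, B6–B7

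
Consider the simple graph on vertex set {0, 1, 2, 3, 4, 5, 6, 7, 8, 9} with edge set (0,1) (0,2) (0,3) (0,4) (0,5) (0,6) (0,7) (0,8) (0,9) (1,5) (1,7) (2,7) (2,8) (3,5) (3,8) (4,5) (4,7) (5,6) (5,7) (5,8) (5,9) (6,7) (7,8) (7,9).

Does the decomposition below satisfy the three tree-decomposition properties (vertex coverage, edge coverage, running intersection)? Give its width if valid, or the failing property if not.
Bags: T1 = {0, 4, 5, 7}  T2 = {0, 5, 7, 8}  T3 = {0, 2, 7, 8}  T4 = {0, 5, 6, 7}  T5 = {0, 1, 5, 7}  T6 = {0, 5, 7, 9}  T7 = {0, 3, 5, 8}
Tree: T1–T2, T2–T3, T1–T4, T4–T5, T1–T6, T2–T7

Yes; width 3.

Checking the three conditions: (i) the bags cover all of {0, 1, 2, 3, 4, 5, 6, 7, 8, 9}; (ii) for each edge, some bag contains both endpoints; (iii) the bags containing any fixed vertex form a subtree. All hold, so the decomposition is valid with width 4 − 1 = 3.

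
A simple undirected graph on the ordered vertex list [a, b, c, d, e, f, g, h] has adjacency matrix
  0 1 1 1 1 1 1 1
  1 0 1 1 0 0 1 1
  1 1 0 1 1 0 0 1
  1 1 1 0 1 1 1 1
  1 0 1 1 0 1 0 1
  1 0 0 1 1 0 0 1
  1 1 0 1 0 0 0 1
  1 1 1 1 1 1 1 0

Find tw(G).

4

A width-4 tree decomposition is:
Bags: B1 = {a, b, c, d, h}  B2 = {a, c, d, e, h}  B3 = {a, d, e, f, h}  B4 = {a, b, d, g, h}
Tree: B1–B2, B2–B3, B1–B4
Every bag has size at most 5, so the width is 5 − 1 = 4 and tw(G) ≤ 4. For the lower bound, the 5 vertices {a, c, d, e, h} are pairwise adjacent, and any tree decomposition puts a clique entirely inside one bag — forcing width ≥ 4. Hence tw(G) = 4 exactly.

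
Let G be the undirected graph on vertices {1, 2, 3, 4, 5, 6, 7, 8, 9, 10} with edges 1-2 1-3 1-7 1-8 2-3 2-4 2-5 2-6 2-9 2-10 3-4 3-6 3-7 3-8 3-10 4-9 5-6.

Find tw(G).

A width-2 tree decomposition is:
Bags: B1 = {2, 3, 4}  B2 = {2, 3, 6}  B3 = {2, 5, 6}  B4 = {1, 2, 3}  B5 = {2, 4, 9}  B6 = {2, 3, 10}  B7 = {1, 3, 7}  B8 = {1, 3, 8}
Tree: B1–B2, B2–B3, B2–B4, B1–B5, B1–B6, B4–B7, B4–B8
Every bag has size at most 3, so the width is 3 − 1 = 2 and tw(G) ≤ 2. On the other hand G contains the 3-clique {1, 3, 8}. A clique must lie in a single bag of any decomposition, so no decomposition can have width below 2. The upper and lower bounds meet at 2, so that is the treewidth.

2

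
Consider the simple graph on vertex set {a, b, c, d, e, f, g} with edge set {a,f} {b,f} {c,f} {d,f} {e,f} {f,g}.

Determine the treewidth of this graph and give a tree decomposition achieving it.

Each bag holds 2 vertices, so the decomposition has width 1, which upper-bounds the treewidth. G has an edge, so its treewidth is at least 1. Combining the bounds, tw(G) = 1.

Treewidth 1.
Bags: B1 = {d, f}  B2 = {a, f}  B3 = {c, f}  B4 = {e, f}  B5 = {f, g}  B6 = {b, f}
Tree: B1–B2, B2–B3, B1–B4, B1–B5, B1–B6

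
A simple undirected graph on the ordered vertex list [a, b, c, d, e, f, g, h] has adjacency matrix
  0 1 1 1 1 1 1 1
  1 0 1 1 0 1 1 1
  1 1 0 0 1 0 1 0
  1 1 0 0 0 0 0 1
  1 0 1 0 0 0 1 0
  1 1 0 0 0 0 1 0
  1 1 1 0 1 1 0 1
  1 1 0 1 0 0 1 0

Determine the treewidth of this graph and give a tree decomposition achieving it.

Each bag holds 4 vertices, so the decomposition has width 3, which upper-bounds the treewidth. For the lower bound, the 4 vertices {a, b, d, h} are pairwise adjacent, and any tree decomposition puts a clique entirely inside one bag — forcing width ≥ 3. Combining the bounds, tw(G) = 3.

Treewidth 3.
One optimal decomposition is:
Bags: B1 = {a, b, g, h}  B2 = {a, b, d, h}  B3 = {a, b, c, g}  B4 = {a, b, f, g}  B5 = {a, c, e, g}
Tree: B1–B2, B1–B3, B1–B4, B3–B5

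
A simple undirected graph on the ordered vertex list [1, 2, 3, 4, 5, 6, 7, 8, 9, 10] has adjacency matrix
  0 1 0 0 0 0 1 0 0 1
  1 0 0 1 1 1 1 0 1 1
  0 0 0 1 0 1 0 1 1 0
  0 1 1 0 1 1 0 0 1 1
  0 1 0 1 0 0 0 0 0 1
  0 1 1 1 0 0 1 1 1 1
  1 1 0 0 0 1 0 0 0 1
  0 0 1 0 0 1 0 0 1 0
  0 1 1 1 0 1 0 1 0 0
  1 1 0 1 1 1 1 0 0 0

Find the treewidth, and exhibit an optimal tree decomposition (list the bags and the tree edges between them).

Every bag has size at most 4, so the width is 4 − 1 = 3 and tw(G) ≤ 3. For the lower bound, the 4 vertices {3, 6, 8, 9} are pairwise adjacent, and any tree decomposition puts a clique entirely inside one bag — forcing width ≥ 3. Hence tw(G) = 3 exactly.

Treewidth 3.
One such decomposition:
Bags: B1 = {3, 6, 8, 9}  B2 = {3, 4, 6, 9}  B3 = {2, 4, 6, 9}  B4 = {2, 4, 6, 10}  B5 = {2, 6, 7, 10}  B6 = {1, 2, 7, 10}  B7 = {2, 4, 5, 10}
Tree: B1–B2, B2–B3, B3–B4, B4–B5, B5–B6, B4–B7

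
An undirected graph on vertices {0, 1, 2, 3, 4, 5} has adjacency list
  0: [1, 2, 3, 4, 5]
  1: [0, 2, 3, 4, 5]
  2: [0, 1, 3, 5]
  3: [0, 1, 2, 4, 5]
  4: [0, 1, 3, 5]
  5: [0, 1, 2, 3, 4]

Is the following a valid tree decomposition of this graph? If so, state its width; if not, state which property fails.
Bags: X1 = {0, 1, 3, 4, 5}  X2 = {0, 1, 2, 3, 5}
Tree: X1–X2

Vertex coverage: the bags together contain {0, 1, 2, 3, 4, 5}, the full vertex set. Edge coverage: each edge of G has both endpoints in at least one bag. Running intersection: for every vertex, the bags containing it form a connected subtree. All three properties hold, so this is a valid tree decomposition of width max|bag| − 1 = 4, and hence tw(G) ≤ 4.

Yes; width 4.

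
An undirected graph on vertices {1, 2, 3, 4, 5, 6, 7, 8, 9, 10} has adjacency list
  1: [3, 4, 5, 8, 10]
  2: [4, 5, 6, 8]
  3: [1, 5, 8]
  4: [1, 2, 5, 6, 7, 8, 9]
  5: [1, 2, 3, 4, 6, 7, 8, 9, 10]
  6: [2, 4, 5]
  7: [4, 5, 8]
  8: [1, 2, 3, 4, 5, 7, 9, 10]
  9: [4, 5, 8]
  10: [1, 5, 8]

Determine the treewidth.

3

A width-3 tree decomposition is:
Bags: B1 = {1, 3, 5, 8}  B2 = {1, 4, 5, 8}  B3 = {1, 5, 8, 10}  B4 = {2, 4, 5, 8}  B5 = {4, 5, 8, 9}  B6 = {4, 5, 7, 8}  B7 = {2, 4, 5, 6}
Tree: B1–B2, B1–B3, B2–B4, B2–B5, B2–B6, B4–B7
Every bag has size at most 4, so the width is 4 − 1 = 3 and tw(G) ≤ 3. On the other hand G contains the 4-clique {1, 5, 8, 10}. A clique must lie in a single bag of any decomposition, so no decomposition can have width below 3. The upper and lower bounds meet at 3, so that is the treewidth.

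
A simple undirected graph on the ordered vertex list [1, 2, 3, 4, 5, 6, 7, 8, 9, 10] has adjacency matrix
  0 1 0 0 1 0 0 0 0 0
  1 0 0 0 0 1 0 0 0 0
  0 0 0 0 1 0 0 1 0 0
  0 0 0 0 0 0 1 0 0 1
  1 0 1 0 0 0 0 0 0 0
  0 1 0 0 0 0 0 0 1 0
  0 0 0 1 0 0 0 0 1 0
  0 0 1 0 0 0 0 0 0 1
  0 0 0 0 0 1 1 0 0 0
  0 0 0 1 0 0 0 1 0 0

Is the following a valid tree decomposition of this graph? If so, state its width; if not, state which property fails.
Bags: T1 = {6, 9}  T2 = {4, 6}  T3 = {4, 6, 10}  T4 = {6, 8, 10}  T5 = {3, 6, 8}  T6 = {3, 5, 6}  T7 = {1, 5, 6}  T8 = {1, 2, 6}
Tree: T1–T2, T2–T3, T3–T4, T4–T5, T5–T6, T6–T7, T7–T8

A tree decomposition must satisfy three properties: every vertex lies in some bag; for every edge, both endpoints lie together in some bag; and for every vertex, the bags containing it form a connected subtree. Here vertex 7 appears in no bag, so the decomposition is invalid.

No — vertex 7 appears in no bag.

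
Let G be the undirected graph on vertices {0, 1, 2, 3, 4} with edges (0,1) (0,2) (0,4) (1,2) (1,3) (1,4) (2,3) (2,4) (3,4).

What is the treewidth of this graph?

3

A width-3 tree decomposition is:
Bags: B1 = {0, 1, 2, 4}  B2 = {1, 2, 3, 4}
Tree: B1–B2
Every bag has size at most 4, so the width is 4 − 1 = 3 and tw(G) ≤ 3. On the other hand G contains the 4-clique {0, 1, 2, 4}. A clique must lie in a single bag of any decomposition, so no decomposition can have width below 3. The upper and lower bounds meet at 3, so that is the treewidth.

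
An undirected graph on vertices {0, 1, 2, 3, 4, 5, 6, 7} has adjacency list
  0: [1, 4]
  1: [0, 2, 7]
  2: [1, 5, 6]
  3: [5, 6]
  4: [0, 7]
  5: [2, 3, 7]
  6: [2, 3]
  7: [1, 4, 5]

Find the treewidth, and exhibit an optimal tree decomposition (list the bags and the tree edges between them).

Every bag has size at most 3, so the width is 3 − 1 = 2 and tw(G) ≤ 2. For the lower bound, G contains the cycle 4–0–1–7–4, so G is not a forest; only forests have treewidth ≤ 1, hence tw(G) ≥ 2. Combining the bounds, tw(G) = 2.

Treewidth 2.
One such decomposition:
Bags: B1 = {0, 4, 7}  B2 = {0, 1, 7}  B3 = {1, 5, 7}  B4 = {1, 2, 5}  B5 = {2, 3, 5}  B6 = {2, 3, 6}
Tree: B1–B2, B2–B3, B3–B4, B4–B5, B5–B6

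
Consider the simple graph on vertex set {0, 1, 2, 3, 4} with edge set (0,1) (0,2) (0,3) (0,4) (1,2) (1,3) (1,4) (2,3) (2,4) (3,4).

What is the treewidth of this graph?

A width-4 tree decomposition is:
Bags: B1 = {0, 1, 2, 3, 4}
Tree: (single bag)
A single bag containing all 5 vertices is trivially a valid decomposition of width 4. On the other hand G contains the 5-clique {0, 1, 2, 3, 4}. A clique must lie in a single bag of any decomposition, so no decomposition can have width below 4. Hence tw(G) = 4 exactly.

4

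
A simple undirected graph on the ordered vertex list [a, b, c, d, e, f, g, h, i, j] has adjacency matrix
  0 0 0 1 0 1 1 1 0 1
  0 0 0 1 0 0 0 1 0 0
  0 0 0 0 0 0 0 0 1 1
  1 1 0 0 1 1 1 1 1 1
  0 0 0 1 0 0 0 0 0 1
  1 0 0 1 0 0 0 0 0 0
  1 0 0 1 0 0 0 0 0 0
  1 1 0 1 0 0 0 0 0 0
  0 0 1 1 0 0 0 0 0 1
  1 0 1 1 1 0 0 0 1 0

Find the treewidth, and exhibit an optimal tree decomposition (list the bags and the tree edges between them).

Treewidth 2.
One optimal decomposition is:
Bags: B1 = {a, d, j}  B2 = {a, d, g}  B3 = {a, d, f}  B4 = {d, i, j}  B5 = {a, d, h}  B6 = {d, e, j}  B7 = {b, d, h}  B8 = {c, i, j}
Tree: B1–B2, B1–B3, B1–B4, B1–B5, B1–B6, B5–B7, B4–B8

Each bag holds 3 vertices, so the decomposition has width 2, which upper-bounds the treewidth. On the other hand G contains the 3-clique {d, e, j}. A clique must lie in a single bag of any decomposition, so no decomposition can have width below 2. The upper and lower bounds meet at 2, so that is the treewidth.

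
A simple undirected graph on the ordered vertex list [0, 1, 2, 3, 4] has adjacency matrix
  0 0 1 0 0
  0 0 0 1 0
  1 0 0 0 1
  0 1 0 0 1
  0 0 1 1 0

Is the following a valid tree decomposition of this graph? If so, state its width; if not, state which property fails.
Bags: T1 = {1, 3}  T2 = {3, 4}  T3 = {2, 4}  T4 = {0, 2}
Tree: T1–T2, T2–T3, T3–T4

Vertex coverage: the bags together contain {0, 1, 2, 3, 4}, the full vertex set. Edge coverage: each edge of G has both endpoints in at least one bag. Running intersection: for every vertex, the bags containing it form a connected subtree. All three properties hold, so this is a valid tree decomposition of width max|bag| − 1 = 1, and hence tw(G) ≤ 1.

Yes; width 1.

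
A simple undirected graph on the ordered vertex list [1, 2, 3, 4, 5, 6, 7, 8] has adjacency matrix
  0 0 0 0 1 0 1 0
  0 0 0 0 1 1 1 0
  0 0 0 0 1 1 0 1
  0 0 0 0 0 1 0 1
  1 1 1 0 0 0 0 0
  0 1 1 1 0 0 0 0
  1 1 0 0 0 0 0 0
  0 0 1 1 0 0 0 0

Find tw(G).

A width-2 tree decomposition is:
Bags: B1 = {1, 5, 7}  B2 = {2, 5, 7}  B3 = {2, 3, 5}  B4 = {2, 3, 6}  B5 = {3, 6, 8}  B6 = {4, 6, 8}
Tree: B1–B2, B2–B3, B3–B4, B4–B5, B5–B6
Each bag holds 3 vertices, so the decomposition has width 2, which upper-bounds the treewidth. Since 1–7–2–5–1 is a cycle in G, G is not acyclic. Forests are exactly the graphs of treewidth ≤ 1, so tw(G) ≥ 2. Therefore the treewidth is 2.

2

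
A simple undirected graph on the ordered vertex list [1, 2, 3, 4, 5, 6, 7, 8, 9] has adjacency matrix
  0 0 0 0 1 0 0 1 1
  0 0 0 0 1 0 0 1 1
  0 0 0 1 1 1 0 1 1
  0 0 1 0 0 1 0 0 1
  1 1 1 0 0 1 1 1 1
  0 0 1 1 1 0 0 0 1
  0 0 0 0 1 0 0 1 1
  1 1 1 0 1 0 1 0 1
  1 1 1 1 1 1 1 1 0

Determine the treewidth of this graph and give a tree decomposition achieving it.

Each bag holds 4 vertices, so the decomposition has width 3, which upper-bounds the treewidth. On the other hand G contains the 4-clique {3, 4, 6, 9}. A clique must lie in a single bag of any decomposition, so no decomposition can have width below 3. Combining the bounds, tw(G) = 3.

Treewidth 3.
Bags: B1 = {2, 5, 8, 9}  B2 = {1, 5, 8, 9}  B3 = {5, 7, 8, 9}  B4 = {3, 5, 8, 9}  B5 = {3, 5, 6, 9}  B6 = {3, 4, 6, 9}
Tree: B1–B2, B1–B3, B2–B4, B4–B5, B5–B6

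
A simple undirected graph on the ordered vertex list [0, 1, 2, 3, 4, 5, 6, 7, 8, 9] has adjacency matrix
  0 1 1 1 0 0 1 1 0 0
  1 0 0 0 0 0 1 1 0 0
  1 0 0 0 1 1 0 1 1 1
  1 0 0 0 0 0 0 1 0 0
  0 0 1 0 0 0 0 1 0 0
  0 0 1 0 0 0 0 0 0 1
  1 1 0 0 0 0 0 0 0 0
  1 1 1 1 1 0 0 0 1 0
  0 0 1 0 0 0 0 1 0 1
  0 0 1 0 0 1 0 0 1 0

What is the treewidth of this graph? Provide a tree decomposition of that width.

Treewidth 2.
One such decomposition:
Bags: B1 = {0, 1, 7}  B2 = {0, 2, 7}  B3 = {0, 3, 7}  B4 = {2, 7, 8}  B5 = {2, 4, 7}  B6 = {2, 8, 9}  B7 = {2, 5, 9}  B8 = {0, 1, 6}
Tree: B1–B2, B2–B3, B2–B4, B4–B5, B4–B6, B6–B7, B1–B8

Each bag holds 3 vertices, so the decomposition has width 2, which upper-bounds the treewidth. Conversely, {0, 1, 6} is a clique of size 3, and the vertices of any clique must share a bag in every tree decomposition; so some bag has ≥ 3 vertices and tw(G) ≥ 2. Therefore the treewidth is 2.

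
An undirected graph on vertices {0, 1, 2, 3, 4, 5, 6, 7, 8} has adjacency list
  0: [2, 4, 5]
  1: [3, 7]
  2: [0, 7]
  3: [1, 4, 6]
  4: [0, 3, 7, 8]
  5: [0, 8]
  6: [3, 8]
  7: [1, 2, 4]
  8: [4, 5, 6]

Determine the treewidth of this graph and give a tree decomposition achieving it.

Treewidth 3.
One such decomposition:
Bags: B1 = {3, 5, 6, 8}  B2 = {3, 4, 5, 8}  B3 = {0, 3, 4, 5}  B4 = {0, 1, 3, 4}  B5 = {0, 1, 4, 7}  B6 = {0, 1, 2, 7}
Tree: B1–B2, B2–B3, B3–B4, B4–B5, B5–B6

The largest bag has 4 vertices, giving width 3; this decomposition certifies tw(G) ≤ 3. For the lower bound: the 4 vertex sets {5,6,8}, {3}, {4}, {0,1,2,7} are disjoint, each induces a connected subgraph, and every pair is joined by at least one edge of G. Contracting each set to a single vertex therefore yields K_{4} as a minor, and since treewidth is minor-monotone, tw(G) ≥ tw(K_{4}) = 3. Hence tw(G) = 3 exactly.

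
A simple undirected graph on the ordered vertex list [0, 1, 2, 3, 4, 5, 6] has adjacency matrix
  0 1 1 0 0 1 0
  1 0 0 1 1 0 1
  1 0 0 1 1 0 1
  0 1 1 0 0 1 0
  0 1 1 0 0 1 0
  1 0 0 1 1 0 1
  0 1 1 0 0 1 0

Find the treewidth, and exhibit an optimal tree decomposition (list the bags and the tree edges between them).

Treewidth 3.
One such decomposition:
Bags: B1 = {1, 2, 4, 5}  B2 = {0, 1, 2, 5}  B3 = {1, 2, 3, 5}  B4 = {1, 2, 5, 6}
Tree: B1–B2, B2–B3, B3–B4

Every bag has size at most 4, so the width is 4 − 1 = 3 and tw(G) ≤ 3. For the lower bound: the 4 vertex sets {2,4}, {0,1}, {5}, {3} are disjoint, each induces a connected subgraph, and every pair is joined by at least one edge of G. Contracting each set to a single vertex therefore yields K_{4} as a minor, and since treewidth is minor-monotone, tw(G) ≥ tw(K_{4}) = 3. Therefore the treewidth is 3.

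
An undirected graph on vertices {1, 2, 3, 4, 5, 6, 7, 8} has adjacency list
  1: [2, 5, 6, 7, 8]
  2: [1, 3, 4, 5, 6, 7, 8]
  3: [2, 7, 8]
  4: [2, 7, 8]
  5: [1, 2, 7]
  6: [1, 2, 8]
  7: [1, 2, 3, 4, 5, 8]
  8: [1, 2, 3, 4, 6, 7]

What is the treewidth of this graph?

A width-3 tree decomposition is:
Bags: B1 = {1, 2, 7, 8}  B2 = {1, 2, 6, 8}  B3 = {2, 3, 7, 8}  B4 = {2, 4, 7, 8}  B5 = {1, 2, 5, 7}
Tree: B1–B2, B1–B3, B3–B4, B1–B5
The largest bag has 4 vertices, giving width 3; this decomposition certifies tw(G) ≤ 3. For the lower bound, the 4 vertices {1, 2, 6, 8} are pairwise adjacent, and any tree decomposition puts a clique entirely inside one bag — forcing width ≥ 3. The upper and lower bounds meet at 3, so that is the treewidth.

3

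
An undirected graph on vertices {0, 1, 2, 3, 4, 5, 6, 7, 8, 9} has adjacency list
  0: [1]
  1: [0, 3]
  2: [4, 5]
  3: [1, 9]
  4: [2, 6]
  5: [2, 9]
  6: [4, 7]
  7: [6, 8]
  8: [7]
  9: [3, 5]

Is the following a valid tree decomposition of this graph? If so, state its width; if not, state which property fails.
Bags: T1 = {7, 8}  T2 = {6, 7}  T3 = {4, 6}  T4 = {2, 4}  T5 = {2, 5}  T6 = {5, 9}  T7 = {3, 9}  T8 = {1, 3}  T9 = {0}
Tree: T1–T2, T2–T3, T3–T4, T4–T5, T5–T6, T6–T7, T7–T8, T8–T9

No — edge (1,0) lies in no bag.

A tree decomposition must satisfy three properties: every vertex lies in some bag; for every edge, both endpoints lie together in some bag; and for every vertex, the bags containing it form a connected subtree. Here edge (1,0) lies in no bag, so the decomposition is invalid.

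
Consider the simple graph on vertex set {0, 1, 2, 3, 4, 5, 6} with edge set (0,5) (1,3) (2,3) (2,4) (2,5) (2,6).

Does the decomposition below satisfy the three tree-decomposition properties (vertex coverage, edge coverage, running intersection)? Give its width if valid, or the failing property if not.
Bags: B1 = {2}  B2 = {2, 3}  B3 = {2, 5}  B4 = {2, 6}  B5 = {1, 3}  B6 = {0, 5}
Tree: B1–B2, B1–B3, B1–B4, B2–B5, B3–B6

No — vertex 4 appears in no bag.

A tree decomposition must satisfy three properties: every vertex lies in some bag; for every edge, both endpoints lie together in some bag; and for every vertex, the bags containing it form a connected subtree. Here vertex 4 appears in no bag, so the decomposition is invalid.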